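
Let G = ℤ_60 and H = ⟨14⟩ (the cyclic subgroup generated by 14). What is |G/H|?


|⟨14⟩| = n / gcd(14, 60) = 60 / 2 = 30
H is normal (ℤ_60 is abelian).
|G/H| = |G| / |H| = 60 / 30 = 2

|G/H| = 2


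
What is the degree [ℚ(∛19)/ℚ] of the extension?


∛19 has minimal polynomial x³ - 19 (irreducible over ℚ since 19 is not a perfect cube)

[ℚ(∛19)/ℚ] = 3


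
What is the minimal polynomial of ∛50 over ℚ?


∛50 satisfies x³ - 50 = 0, irreducible over ℚ (no rational root; 50 is not a perfect cube)

Minimal polynomial: x³ - 50


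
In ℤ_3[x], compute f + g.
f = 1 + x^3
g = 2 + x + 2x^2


Add coefficients mod 3:
x^0: 1 + 2 = 0 (mod 3)
x^1: 0 + 1 = 1 (mod 3)
x^2: 0 + 2 = 2 (mod 3)
x^3: 1 + 0 = 1 (mod 3)
Result: x + 2x^2 + x^3

f + g = x + 2x^2 + x^3


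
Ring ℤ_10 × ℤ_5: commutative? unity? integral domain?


Direct product ring; commutative with unity (1,1); but (1,0)·(0,1) = (0,0) gives zero divisors, so not an integral domain
Commutative: Yes
Integral domain: No
Has unity: Yes

ℤ_10 × ℤ_5: Commutative=Yes, Unity=Yes


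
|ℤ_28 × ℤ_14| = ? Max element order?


|ℤ_28 × ℤ_14| = 28 × 14 = 392
Max element order = lcm(28,14) = 28
Cyclic? No (gcd=14)

|ℤ_28×ℤ_14| = 392, max element order = 28


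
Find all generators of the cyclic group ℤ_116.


g generates ℤ_n iff gcd(g,n) = 1
Prime factors of 116: 2, 29
Generators are g ∈ {1,...,115} not divisible by any of these primes.
Generators: {1, 3, 5, 7, 9, 11, 13, 15, 17, 19, 21, 23, 25, 27, 31, 33, 35, 37, 39, 41, 43, 45, 47, 49, 51, 53, 55, 57, 59, 61, 63, 65, 67, 69, 71, 73, 75, 77, 79, 81, 83, 85, 89, 91, 93, 95, 97, 99, 101, 103, 105, 107, 109, 111, 113, 115}
Number of generators = φ(116) = 56

Generators of ℤ_116 = {1, 3, 5, 7, 9, 11, 13, 15, 17, 19, 21, 23, 25, 27, 31, 33, 35, 37, 39, 41, 43, 45, 47, 49, 51, 53, 55, 57, 59, 61, 63, 65, 67, 69, 71, 73, 75, 77, 79, 81, 83, 85, 89, 91, 93, 95, 97, 99, 101, 103, 105, 107, 109, 111, 113, 115}


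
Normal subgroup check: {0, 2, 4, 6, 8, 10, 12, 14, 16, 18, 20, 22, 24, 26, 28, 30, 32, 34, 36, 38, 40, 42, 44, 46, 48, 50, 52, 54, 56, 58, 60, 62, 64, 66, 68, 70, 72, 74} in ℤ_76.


H = {0, 2, 4, 6, 8, 10, 12, 14, 16, 18, 20, 22, 24, 26, 28, 30, 32, 34, 36, 38, 40, 42, 44, 46, 48, 50, 52, 54, 56, 58, 60, 62, 64, 66, 68, 70, 72, 74} in ℤ_76
ℤ_76 is abelian; every subgroup of an abelian group is normal

Yes, normal subgroup


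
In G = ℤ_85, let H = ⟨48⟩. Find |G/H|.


|⟨48⟩| = n / gcd(48, 85) = 85 / 1 = 85
H is normal (ℤ_85 is abelian).
|G/H| = |G| / |H| = 85 / 85 = 1

|G/H| = 1


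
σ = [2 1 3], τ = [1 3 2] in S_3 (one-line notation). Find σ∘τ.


σ∘τ: apply τ first, then σ
1 →τ 1 →σ 2
2 →τ 3 →σ 3
3 →τ 2 →σ 1

σ∘τ = [2 3 1]


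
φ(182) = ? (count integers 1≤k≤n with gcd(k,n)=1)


Factor n: 182 = 2 × 7 × 13
φ(n) = n · ∏(1 - 1/p) over distinct primes p | n
φ(182) = 182 · (1 - 1/2) · (1 - 1/7) · (1 - 1/13) = 72

φ(182) = 72


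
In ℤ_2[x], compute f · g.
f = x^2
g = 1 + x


Expand and collect like terms; reduce coefficients mod 2:
x^0: 0·1 = 0 ≡ 0 (mod 2)
x^1: 0·1 + 0·1 = 0 ≡ 0 (mod 2)
x^2: 0·1 + 1·1 = 1 ≡ 1 (mod 2)
x^3: 1·1 = 1 ≡ 1 (mod 2)
Result: x^2 + x^3

f · g = x^2 + x^3


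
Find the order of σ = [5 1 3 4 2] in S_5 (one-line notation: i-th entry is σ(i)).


Cycle decomposition: (1 5 2)
Cycle lengths: 3
Order = lcm(3) = 3

ord(σ) = 3


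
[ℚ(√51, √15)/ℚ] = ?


[ℚ(√51,√15):ℚ] = [ℚ(√51,√15):ℚ(√51)]·[ℚ(√51):ℚ] = 2·2 = 4

[ℚ(√51, √15)/ℚ] = 4


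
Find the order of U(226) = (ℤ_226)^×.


U(n) is the group of units mod n; |U(n)| = φ(n)
|U(226)| = φ(226) = 112

|U(226) = (ℤ_226)^×| = 112


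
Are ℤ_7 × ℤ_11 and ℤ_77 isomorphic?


Comparing ℤ_7 × ℤ_11 and ℤ_77:
gcd(7,11) = 1, so ℤ_7 × ℤ_11 ≅ ℤ_77 (CRT)

Yes, ℤ_7 × ℤ_11 ≅ ℤ_77


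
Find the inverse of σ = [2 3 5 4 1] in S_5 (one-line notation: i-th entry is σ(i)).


To find σ⁻¹, swap domain and range:
σ(1) = 2 → σ⁻¹(2) = 1
σ(2) = 3 → σ⁻¹(3) = 2
σ(3) = 5 → σ⁻¹(5) = 3
σ(4) = 4 → σ⁻¹(4) = 4
σ(5) = 1 → σ⁻¹(1) = 5

σ⁻¹ = [5 1 2 4 3]


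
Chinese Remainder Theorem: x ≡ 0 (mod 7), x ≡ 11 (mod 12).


m₁ = 7, m₂ = 12, gcd = 1, so CRT applies. M = m₁·m₂ = 84
Let M₁ = M/m₁ = 12, M₂ = M/m₂ = 7
Find y₁ ≡ M₁⁻¹ (mod m₁): 12⁻¹ ≡ 3 (mod 7)
Find y₂ ≡ M₂⁻¹ (mod m₂): 7⁻¹ ≡ 7 (mod 12)
x = a₁·M₁·y₁ + a₂·M₂·y₂ = 0·12·3 + 11·7·7 = 539
Reduce mod 84: x ≡ 35
Check: 35 mod 7 = 0 ✓, 35 mod 12 = 11 ✓

x ≡ 35 (mod 84)


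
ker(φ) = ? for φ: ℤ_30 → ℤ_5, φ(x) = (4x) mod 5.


Kernel = preimage of identity
ker(φ) = {x ∈ ℤ_30 : 4x ≡ 0 (mod 5)}. Since 5 | 30, φ is well-defined. The kernel is the cyclic subgroup ⟨5⟩ of ℤ_30 (order 6), i.e. {0, 5, 10, 15, 20, 25}

ker(φ) = {0, 5, 10, 15, 20, 25}


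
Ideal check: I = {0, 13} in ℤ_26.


Check ideal conditions for I = {0, 13} in ℤ_26:
(1) I is an additive subgroup? Yes
(2) For r ∈ ℤ_26 and a ∈ I: r·a ∈ I? Yes

Yes, I is an ideal of ℤ_26


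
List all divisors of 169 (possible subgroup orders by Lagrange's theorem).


Lagrange's theorem: |H| divides |G|
|G| = 169
Divisors of 169: 1, 13, 169

Possible subgroup orders: {1, 13, 169}


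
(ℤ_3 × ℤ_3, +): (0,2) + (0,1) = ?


Operation: componentwise addition mod (3, 3)
(0,2) + (0,1) = ((a₁+b₁) mod 3, (a₂+b₂) mod 3) with a = (0,2), b = (0,1)

(0,2) + (0,1) = (0,0)


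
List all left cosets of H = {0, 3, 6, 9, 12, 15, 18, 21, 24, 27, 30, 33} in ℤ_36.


H = {0, 3, 6, 9, 12, 15, 18, 21, 24, 27, 30, 33}, |H| = 12
Number of cosets = |G|/|H| = 36/12 = 3
0 + H = {0, 3, 6, 9, 12, 15, 18, 21, 24, 27, 30, 33}
1 + H = {1, 4, 7, 10, 13, 16, 19, 22, 25, 28, 31, 34}
2 + H = {2, 5, 8, 11, 14, 17, 20, 23, 26, 29, 32, 35}

Cosets: 0+H={0,3,6,9,12,15,18,21,24,27,30,33}; 1+H={1,4,7,10,13,16,19,22,25,28,31,34}; 2+H={2,5,8,11,14,17,20,23,26,29,32,35}


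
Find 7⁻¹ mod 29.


Use the extended Euclidean algorithm to write 1 = 7·s + 29·t; then s mod 29 is the inverse.
Euclidean algorithm:
  7 = 0·29 + 7
  29 = 4·7 + 1
  7 = 7·1 + 0
gcd(7,29) = 1
Back-substitution gives: 7·(-4) + 29·(1) = 1
So 7⁻¹ ≡ -4 ≡ 25 (mod 29)
Check: 7 × 25 = 175 ≡ 1 (mod 29) ✓

7⁻¹ ≡ 25 (mod 29)


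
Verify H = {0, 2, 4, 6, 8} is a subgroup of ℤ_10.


Subgroup test for H = {0, 2, 4, 6, 8} in (ℤ_10, +):
(1) 0 ∈ H? Yes
(2) Closure: for all a,b ∈ H, (a+b) mod 10 ∈ H? Yes
(3) Inverses: for all a ∈ H, -a mod 10 ∈ H? Yes

Yes, H is a subgroup of ℤ_10


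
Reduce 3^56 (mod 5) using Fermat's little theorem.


Fermat's little theorem: if p is prime and gcd(a,p)=1, then a^(p-1) ≡ 1 (mod p)
p = 5 is prime, gcd(3,5) = 1
Reduce exponent: 56 mod 4 = 0
So 3^56 ≡ 3^0 (mod 5)
3^0 = 1

3^56 ≡ 1 (mod 5)


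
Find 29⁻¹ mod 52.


Use the extended Euclidean algorithm to write 1 = 29·s + 52·t; then s mod 52 is the inverse.
Euclidean algorithm:
  29 = 0·52 + 29
  52 = 1·29 + 23
  29 = 1·23 + 6
  23 = 3·6 + 5
  6 = 1·5 + 1
  5 = 5·1 + 0
gcd(29,52) = 1
Back-substitution gives: 29·(9) + 52·(-5) = 1
So 29⁻¹ ≡ 9 ≡ 9 (mod 52)
Check: 29 × 9 = 261 ≡ 1 (mod 52) ✓

29⁻¹ ≡ 9 (mod 52)


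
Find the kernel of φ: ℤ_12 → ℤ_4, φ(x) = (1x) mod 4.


Kernel = preimage of identity
ker(φ) = {x ∈ ℤ_12 : 1x ≡ 0 (mod 4)}. Since 4 | 12, φ is well-defined. The kernel is the cyclic subgroup ⟨4⟩ of ℤ_12 (order 3), i.e. {0, 4, 8}

ker(φ) = {0, 4, 8}


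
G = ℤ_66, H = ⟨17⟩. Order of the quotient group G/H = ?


|⟨17⟩| = n / gcd(17, 66) = 66 / 1 = 66
H is normal (ℤ_66 is abelian).
|G/H| = |G| / |H| = 66 / 66 = 1

|G/H| = 1


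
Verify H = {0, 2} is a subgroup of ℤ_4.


Subgroup test for H = {0, 2} in (ℤ_4, +):
(1) 0 ∈ H? Yes
(2) Closure: for all a,b ∈ H, (a+b) mod 4 ∈ H? Yes
(3) Inverses: for all a ∈ H, -a mod 4 ∈ H? Yes

Yes, H is a subgroup of ℤ_4


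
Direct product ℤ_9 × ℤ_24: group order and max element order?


|ℤ_9 × ℤ_24| = 9 × 24 = 216
Max element order = lcm(9,24) = 72
Cyclic? No (gcd=3)

|ℤ_9×ℤ_24| = 216, max element order = 72


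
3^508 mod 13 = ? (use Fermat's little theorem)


Fermat's little theorem: if p is prime and gcd(a,p)=1, then a^(p-1) ≡ 1 (mod p)
p = 13 is prime, gcd(3,13) = 1
Reduce exponent: 508 mod 12 = 4
So 3^508 ≡ 3^4 (mod 13)
3^4 mod 13 = 3

3^508 ≡ 3 (mod 13)


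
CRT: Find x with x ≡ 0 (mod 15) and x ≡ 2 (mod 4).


m₁ = 15, m₂ = 4, gcd = 1, so CRT applies. M = m₁·m₂ = 60
Let M₁ = M/m₁ = 4, M₂ = M/m₂ = 15
Find y₁ ≡ M₁⁻¹ (mod m₁): 4⁻¹ ≡ 4 (mod 15)
Find y₂ ≡ M₂⁻¹ (mod m₂): 15⁻¹ ≡ 3 (mod 4)
x = a₁·M₁·y₁ + a₂·M₂·y₂ = 0·4·4 + 2·15·3 = 90
Reduce mod 60: x ≡ 30
Check: 30 mod 15 = 0 ✓, 30 mod 4 = 2 ✓

x ≡ 30 (mod 60)


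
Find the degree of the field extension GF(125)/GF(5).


GF(125) = GF(5^3), so the extension degree is 3

[GF(125)/GF(5)] = 3


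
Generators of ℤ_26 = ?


g generates ℤ_n iff gcd(g,n) = 1
Prime factors of 26: 2, 13
Generators are g ∈ {1,...,25} not divisible by any of these primes.
Generators: {1, 3, 5, 7, 9, 11, 15, 17, 19, 21, 23, 25}
Number of generators = φ(26) = 12

Generators of ℤ_26 = {1, 3, 5, 7, 9, 11, 15, 17, 19, 21, 23, 25}


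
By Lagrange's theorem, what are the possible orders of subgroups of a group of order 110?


Lagrange's theorem: |H| divides |G|
|G| = 110
Divisors of 110: 1, 2, 5, 10, 11, 22, 55, 110

Possible subgroup orders: {1, 2, 5, 10, 11, 22, 55, 110}


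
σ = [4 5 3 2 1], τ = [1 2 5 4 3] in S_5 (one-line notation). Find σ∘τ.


σ∘τ: apply τ first, then σ
1 →τ 1 →σ 4
2 →τ 2 →σ 5
3 →τ 5 →σ 1
4 →τ 4 →σ 2
5 →τ 3 →σ 3

σ∘τ = [4 5 1 2 3]


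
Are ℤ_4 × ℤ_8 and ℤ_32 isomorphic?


Comparing ℤ_4 × ℤ_8 and ℤ_32:
gcd(4,8) = 4 ≠ 1. Max element order in ℤ_4×ℤ_8 is lcm(4,8) = 8 < 32, so it has no element of order 32

No, ℤ_4 × ℤ_8 ≇ ℤ_32


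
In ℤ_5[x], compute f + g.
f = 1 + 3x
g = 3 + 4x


Add coefficients mod 5:
x^0: 1 + 3 = 4 (mod 5)
x^1: 3 + 4 = 2 (mod 5)
Result: 4 + 2x

f + g = 4 + 2x


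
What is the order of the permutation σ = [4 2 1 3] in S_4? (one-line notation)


Cycle decomposition: (1 4 3)
Cycle lengths: 3
Order = lcm(3) = 3

ord(σ) = 3


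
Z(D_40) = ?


Z(G) = {g ∈ G | gx = xg for all x ∈ G}
For even n, Z(D_n) = {e, r^(n/2)}: the 180° rotation r^20 commutes with every reflection and rotation

Z(D_40) = {e, r^20}


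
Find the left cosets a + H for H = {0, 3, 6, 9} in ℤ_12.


H = {0, 3, 6, 9}, |H| = 4
Number of cosets = |G|/|H| = 12/4 = 3
0 + H = {0, 3, 6, 9}
1 + H = {1, 4, 7, 10}
2 + H = {2, 5, 8, 11}

Cosets: 0+H={0,3,6,9}; 1+H={1,4,7,10}; 2+H={2,5,8,11}


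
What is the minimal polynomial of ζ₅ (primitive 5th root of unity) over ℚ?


ζ₅ is a root of Φ₅(x) = x⁴ + x³ + x² + x + 1, irreducible over ℚ

Minimal polynomial: x⁴ + x³ + x² + x + 1


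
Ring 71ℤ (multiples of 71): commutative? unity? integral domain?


71ℤ is a commutative ring under +,× but has no multiplicative identity (1 ∉ 71ℤ); it has no zero divisors, but without unity it is not an integral domain
Commutative: Yes
Integral domain: No
Has unity: No

71ℤ (multiples of 71): Commutative=Yes, Unity=No


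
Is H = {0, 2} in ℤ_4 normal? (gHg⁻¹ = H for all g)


H = {0, 2} in ℤ_4
ℤ_4 is abelian; every subgroup of an abelian group is normal

Yes, normal subgroup


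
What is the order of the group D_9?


|D_n| = 2n (n rotations and n reflections)
|D_9| = 2×9 = 18

|D_9| = 18


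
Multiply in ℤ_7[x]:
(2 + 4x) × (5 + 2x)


Expand and collect like terms; reduce coefficients mod 7:
x^0: 2·5 = 10 ≡ 3 (mod 7)
x^1: 2·2 + 4·5 = 24 ≡ 3 (mod 7)
x^2: 4·2 = 8 ≡ 1 (mod 7)
Result: 3 + 3x + x^2

f · g = 3 + 3x + x^2


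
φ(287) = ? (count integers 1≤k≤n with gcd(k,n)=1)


Factor n: 287 = 7 × 41
φ(n) = n · ∏(1 - 1/p) over distinct primes p | n
φ(287) = 287 · (1 - 1/7) · (1 - 1/41) = 240

φ(287) = 240


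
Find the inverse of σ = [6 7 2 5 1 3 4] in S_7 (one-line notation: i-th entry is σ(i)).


To find σ⁻¹, swap domain and range:
σ(1) = 6 → σ⁻¹(6) = 1
σ(2) = 7 → σ⁻¹(7) = 2
σ(3) = 2 → σ⁻¹(2) = 3
σ(4) = 5 → σ⁻¹(5) = 4
σ(5) = 1 → σ⁻¹(1) = 5
σ(6) = 3 → σ⁻¹(3) = 6
σ(7) = 4 → σ⁻¹(4) = 7

σ⁻¹ = [5 3 6 7 4 1 2]


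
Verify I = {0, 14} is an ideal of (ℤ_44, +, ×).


Check ideal conditions for I = {0, 14} in ℤ_44:
(1) I is an additive subgroup? No
(2) For r ∈ ℤ_44 and a ∈ I: r·a ∈ I? No  [counterexample: r=2, a=14, r·a mod 44 = 28 ∉ I]

No, I is not an ideal of ℤ_44


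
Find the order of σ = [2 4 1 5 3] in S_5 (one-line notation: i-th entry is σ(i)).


Cycle decomposition: (1 2 4 5 3)
Cycle lengths: 5
Order = lcm(5) = 5

ord(σ) = 5


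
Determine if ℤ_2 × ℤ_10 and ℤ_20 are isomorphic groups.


Comparing ℤ_2 × ℤ_10 and ℤ_20:
gcd(2,10) = 2 ≠ 1. Max element order in ℤ_2×ℤ_10 is lcm(2,10) = 10 < 20, so it has no element of order 20

No, ℤ_2 × ℤ_10 ≇ ℤ_20


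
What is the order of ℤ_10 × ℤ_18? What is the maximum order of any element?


|ℤ_10 × ℤ_18| = 10 × 18 = 180
Max element order = lcm(10,18) = 90
Cyclic? No (gcd=2)

|ℤ_10×ℤ_18| = 180, max element order = 90


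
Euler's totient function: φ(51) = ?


Factor n: 51 = 3 × 17
φ(n) = n · ∏(1 - 1/p) over distinct primes p | n
φ(51) = 51 · (1 - 1/3) · (1 - 1/17) = 32

φ(51) = 32


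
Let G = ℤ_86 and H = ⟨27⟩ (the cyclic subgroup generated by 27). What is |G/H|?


|⟨27⟩| = n / gcd(27, 86) = 86 / 1 = 86
H is normal (ℤ_86 is abelian).
|G/H| = |G| / |H| = 86 / 86 = 1

|G/H| = 1


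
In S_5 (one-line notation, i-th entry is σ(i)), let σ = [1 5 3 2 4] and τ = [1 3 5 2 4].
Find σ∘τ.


σ∘τ: apply τ first, then σ
1 →τ 1 →σ 1
2 →τ 3 →σ 3
3 →τ 5 →σ 4
4 →τ 2 →σ 5
5 →τ 4 →σ 2

σ∘τ = [1 3 4 5 2]


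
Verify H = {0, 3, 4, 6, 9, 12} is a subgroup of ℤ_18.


Subgroup test for H = {0, 3, 4, 6, 9, 12} in (ℤ_18, +):
(1) 0 ∈ H? Yes
(2) Closure: for all a,b ∈ H, (a+b) mod 18 ∈ H? No  [counterexample: 3 + 4 = 7 ∉ H]
(3) Inverses: for all a ∈ H, -a mod 18 ∈ H? No

No, H is not a subgroup of ℤ_18


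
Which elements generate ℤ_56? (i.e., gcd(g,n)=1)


g generates ℤ_n iff gcd(g,n) = 1
Prime factors of 56: 2, 7
Generators are g ∈ {1,...,55} not divisible by any of these primes.
Generators: {1, 3, 5, 9, 11, 13, 15, 17, 19, 23, 25, 27, 29, 31, 33, 37, 39, 41, 43, 45, 47, 51, 53, 55}
Number of generators = φ(56) = 24

Generators of ℤ_56 = {1, 3, 5, 9, 11, 13, 15, 17, 19, 23, 25, 27, 29, 31, 33, 37, 39, 41, 43, 45, 47, 51, 53, 55}


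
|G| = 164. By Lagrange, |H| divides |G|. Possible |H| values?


Lagrange's theorem: |H| divides |G|
|G| = 164
Divisors of 164: 1, 2, 4, 41, 82, 164

Possible subgroup orders: {1, 2, 4, 41, 82, 164}


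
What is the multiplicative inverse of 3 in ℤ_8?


Use the extended Euclidean algorithm to write 1 = 3·s + 8·t; then s mod 8 is the inverse.
Euclidean algorithm:
  3 = 0·8 + 3
  8 = 2·3 + 2
  3 = 1·2 + 1
  2 = 2·1 + 0
gcd(3,8) = 1
Back-substitution gives: 3·(3) + 8·(-1) = 1
So 3⁻¹ ≡ 3 ≡ 3 (mod 8)
Check: 3 × 3 = 9 ≡ 1 (mod 8) ✓

3⁻¹ ≡ 3 (mod 8)


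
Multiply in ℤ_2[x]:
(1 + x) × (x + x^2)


Expand and collect like terms; reduce coefficients mod 2:
x^0: 1·0 = 0 ≡ 0 (mod 2)
x^1: 1·1 + 1·0 = 1 ≡ 1 (mod 2)
x^2: 1·1 + 1·1 = 2 ≡ 0 (mod 2)
x^3: 1·1 = 1 ≡ 1 (mod 2)
Result: x + x^3

f · g = x + x^3


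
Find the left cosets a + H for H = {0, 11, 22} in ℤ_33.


H = {0, 11, 22}, |H| = 3
Number of cosets = |G|/|H| = 33/3 = 11
0 + H = {0, 11, 22}
1 + H = {1, 12, 23}
2 + H = {2, 13, 24}
3 + H = {3, 14, 25}
4 + H = {4, 15, 26}
5 + H = {5, 16, 27}
6 + H = {6, 17, 28}
7 + H = {7, 18, 29}
8 + H = {8, 19, 30}
9 + H = {9, 20, 31}
10 + H = {10, 21, 32}

Cosets: 0+H={0,11,22}; 1+H={1,12,23}; 2+H={2,13,24}; 3+H={3,14,25}; 4+H={4,15,26}; 5+H={5,16,27}; 6+H={6,17,28}; 7+H={7,18,29}; 8+H={8,19,30}; 9+H={9,20,31}; 10+H={10,21,32}


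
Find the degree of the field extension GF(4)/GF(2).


GF(4) = GF(2^2), so the extension degree is 2

[GF(4)/GF(2)] = 2


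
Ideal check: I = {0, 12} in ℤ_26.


Check ideal conditions for I = {0, 12} in ℤ_26:
(1) I is an additive subgroup? No
(2) For r ∈ ℤ_26 and a ∈ I: r·a ∈ I? No  [counterexample: r=2, a=12, r·a mod 26 = 24 ∉ I]

No, I is not an ideal of ℤ_26


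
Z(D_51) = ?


Z(G) = {g ∈ G | gx = xg for all x ∈ G}
For odd n, Z(D_n) = {e}: no nontrivial rotation commutes with all reflections

Z(D_51) = {e}


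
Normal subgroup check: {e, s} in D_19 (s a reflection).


H = {e, s} in D_19 (s a reflection)
r·s·r⁻¹ = sr⁻² ≠ s for n ≥ 3, so {e, s} is not closed under conjugation

No, not a normal subgroup


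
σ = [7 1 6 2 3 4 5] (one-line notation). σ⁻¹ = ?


To find σ⁻¹, swap domain and range:
σ(1) = 7 → σ⁻¹(7) = 1
σ(2) = 1 → σ⁻¹(1) = 2
σ(3) = 6 → σ⁻¹(6) = 3
σ(4) = 2 → σ⁻¹(2) = 4
σ(5) = 3 → σ⁻¹(3) = 5
σ(6) = 4 → σ⁻¹(4) = 6
σ(7) = 5 → σ⁻¹(5) = 7

σ⁻¹ = [2 4 5 6 7 3 1]


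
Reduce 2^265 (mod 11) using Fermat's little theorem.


Fermat's little theorem: if p is prime and gcd(a,p)=1, then a^(p-1) ≡ 1 (mod p)
p = 11 is prime, gcd(2,11) = 1
Reduce exponent: 265 mod 10 = 5
So 2^265 ≡ 2^5 (mod 11)
2^5 mod 11 = 10

2^265 ≡ 10 (mod 11)


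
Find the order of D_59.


|D_n| = 2n (n rotations and n reflections)
|D_59| = 2×59 = 118

|D_59| = 118


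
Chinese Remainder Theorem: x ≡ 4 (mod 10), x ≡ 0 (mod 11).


m₁ = 10, m₂ = 11, gcd = 1, so CRT applies. M = m₁·m₂ = 110
Let M₁ = M/m₁ = 11, M₂ = M/m₂ = 10
Find y₁ ≡ M₁⁻¹ (mod m₁): 11⁻¹ ≡ 1 (mod 10)
Find y₂ ≡ M₂⁻¹ (mod m₂): 10⁻¹ ≡ 10 (mod 11)
x = a₁·M₁·y₁ + a₂·M₂·y₂ = 4·11·1 + 0·10·10 = 44
Reduce mod 110: x ≡ 44
Check: 44 mod 10 = 4 ✓, 44 mod 11 = 0 ✓

x ≡ 44 (mod 110)


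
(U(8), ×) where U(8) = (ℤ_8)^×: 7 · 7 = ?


Operation: multiplication mod 8
7 · 7 = (a × b) mod 8 with a = 7, b = 7

7 · 7 = 1


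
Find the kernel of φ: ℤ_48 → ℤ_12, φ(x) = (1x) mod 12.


Kernel = preimage of identity
ker(φ) = {x ∈ ℤ_48 : 1x ≡ 0 (mod 12)}. Since 12 | 48, φ is well-defined. The kernel is the cyclic subgroup ⟨12⟩ of ℤ_48 (order 4), i.e. {0, 12, 24, 36}

ker(φ) = {0, 12, 24, 36}


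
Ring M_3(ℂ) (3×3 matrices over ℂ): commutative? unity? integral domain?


Matrix multiplication is non-commutative for n ≥ 2; the identity matrix I is the unity; singular matrices give zero divisors, so not an integral domain
Commutative: No
Integral domain: No
Has unity: Yes

M_3(ℂ) (3×3 matrices over ℂ): Commutative=No, Unity=Yes


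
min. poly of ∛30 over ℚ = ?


∛30 satisfies x³ - 30 = 0, irreducible over ℚ (no rational root; 30 is not a perfect cube)

Minimal polynomial: x³ - 30


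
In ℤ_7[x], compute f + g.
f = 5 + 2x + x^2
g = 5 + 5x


Add coefficients mod 7:
x^0: 5 + 5 = 3 (mod 7)
x^1: 2 + 5 = 0 (mod 7)
x^2: 1 + 0 = 1 (mod 7)
Result: 3 + x^2

f + g = 3 + x^2


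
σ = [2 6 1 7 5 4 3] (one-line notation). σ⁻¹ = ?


To find σ⁻¹, swap domain and range:
σ(1) = 2 → σ⁻¹(2) = 1
σ(2) = 6 → σ⁻¹(6) = 2
σ(3) = 1 → σ⁻¹(1) = 3
σ(4) = 7 → σ⁻¹(7) = 4
σ(5) = 5 → σ⁻¹(5) = 5
σ(6) = 4 → σ⁻¹(4) = 6
σ(7) = 3 → σ⁻¹(3) = 7

σ⁻¹ = [3 1 7 6 5 2 4]


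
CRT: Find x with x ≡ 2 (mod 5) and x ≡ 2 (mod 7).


m₁ = 5, m₂ = 7, gcd = 1, so CRT applies. M = m₁·m₂ = 35
Let M₁ = M/m₁ = 7, M₂ = M/m₂ = 5
Find y₁ ≡ M₁⁻¹ (mod m₁): 7⁻¹ ≡ 3 (mod 5)
Find y₂ ≡ M₂⁻¹ (mod m₂): 5⁻¹ ≡ 3 (mod 7)
x = a₁·M₁·y₁ + a₂·M₂·y₂ = 2·7·3 + 2·5·3 = 72
Reduce mod 35: x ≡ 2
Check: 2 mod 5 = 2 ✓, 2 mod 7 = 2 ✓

x ≡ 2 (mod 35)


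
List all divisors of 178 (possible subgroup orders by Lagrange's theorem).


Lagrange's theorem: |H| divides |G|
|G| = 178
Divisors of 178: 1, 2, 89, 178

Possible subgroup orders: {1, 2, 89, 178}


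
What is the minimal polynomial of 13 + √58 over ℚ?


Let α = 13 + √58. Then α - 13 = √58, so (α - 13)² = 58, giving α² - 26α + 111 = 0. Degree 2 and α ∉ ℚ, so this is the minimal polynomial.

Minimal polynomial: x² - 26x + 111


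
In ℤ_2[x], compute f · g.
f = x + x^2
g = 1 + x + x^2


Expand and collect like terms; reduce coefficients mod 2:
x^0: 0·1 = 0 ≡ 0 (mod 2)
x^1: 0·1 + 1·1 = 1 ≡ 1 (mod 2)
x^2: 0·1 + 1·1 + 1·1 = 2 ≡ 0 (mod 2)
x^3: 1·1 + 1·1 = 2 ≡ 0 (mod 2)
x^4: 1·1 = 1 ≡ 1 (mod 2)
Result: x + x^4

f · g = x + x^4


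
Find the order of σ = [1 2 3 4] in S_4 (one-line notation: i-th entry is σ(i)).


Cycle decomposition: identity (all elements fixed)
Order = 1 (identity has order 1)

ord(σ) = 1


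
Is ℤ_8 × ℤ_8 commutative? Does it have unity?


Direct product ring; commutative with unity (1,1); but (1,0)·(0,1) = (0,0) gives zero divisors, so not an integral domain
Commutative: Yes
Integral domain: No
Has unity: Yes

ℤ_8 × ℤ_8: Commutative=Yes, Unity=Yes


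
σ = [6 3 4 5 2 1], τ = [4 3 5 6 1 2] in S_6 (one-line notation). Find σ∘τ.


σ∘τ: apply τ first, then σ
1 →τ 4 →σ 5
2 →τ 3 →σ 4
3 →τ 5 →σ 2
4 →τ 6 →σ 1
5 →τ 1 →σ 6
6 →τ 2 →σ 3

σ∘τ = [5 4 2 1 6 3]


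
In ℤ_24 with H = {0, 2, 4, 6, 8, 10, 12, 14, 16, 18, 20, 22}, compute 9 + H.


9 + H = {9 + h (mod 24) : h ∈ H}
9+0=9, 9+2=11, 9+4=13, 9+6=15, 9+8=17, 9+10=19, 9+12=21, 9+14=23, 9+16=1, 9+18=3, 9+20=5, 9+22=7
9 + H = {1, 3, 5, 7, 9, 11, 13, 15, 17, 19, 21, 23} = 1 + H

9 + H = {1, 3, 5, 7, 9, 11, 13, 15, 17, 19, 21, 23}


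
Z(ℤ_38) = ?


Z(G) = {g ∈ G | gx = xg for all x ∈ G}
ℤ_38 is abelian, so Z(G) = G

Z(ℤ_38) = ℤ_38


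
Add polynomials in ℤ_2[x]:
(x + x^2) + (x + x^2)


Add coefficients mod 2:
x^0: 0 + 0 = 0 (mod 2)
x^1: 1 + 1 = 0 (mod 2)
x^2: 1 + 1 = 0 (mod 2)
Result: 0

f + g = 0


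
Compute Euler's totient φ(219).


Factor n: 219 = 3 × 73
φ(n) = n · ∏(1 - 1/p) over distinct primes p | n
φ(219) = 219 · (1 - 1/3) · (1 - 1/73) = 144

φ(219) = 144


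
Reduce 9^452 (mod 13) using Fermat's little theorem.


Fermat's little theorem: if p is prime and gcd(a,p)=1, then a^(p-1) ≡ 1 (mod p)
p = 13 is prime, gcd(9,13) = 1
Reduce exponent: 452 mod 12 = 8
So 9^452 ≡ 9^8 (mod 13)
9^8 mod 13 = 3

9^452 ≡ 3 (mod 13)


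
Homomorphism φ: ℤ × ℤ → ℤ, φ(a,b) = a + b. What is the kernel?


Kernel = preimage of identity
ker(φ) = {(a,b) ∈ ℤ² | a+b = 0} = {(a,-a) | a ∈ ℤ}

ker(φ) = {(a,-a) | a ∈ ℤ}


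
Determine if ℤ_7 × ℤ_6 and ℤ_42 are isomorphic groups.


Comparing ℤ_7 × ℤ_6 and ℤ_42:
gcd(7,6) = 1, so ℤ_7 × ℤ_6 ≅ ℤ_42 (CRT)

Yes, ℤ_7 × ℤ_6 ≅ ℤ_42


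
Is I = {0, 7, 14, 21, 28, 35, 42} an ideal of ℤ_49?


Check ideal conditions for I = {0, 7, 14, 21, 28, 35, 42} in ℤ_49:
(1) I is an additive subgroup? Yes
(2) For r ∈ ℤ_49 and a ∈ I: r·a ∈ I? Yes

Yes, I is an ideal of ℤ_49


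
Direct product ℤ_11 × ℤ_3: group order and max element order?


|ℤ_11 × ℤ_3| = 11 × 3 = 33
Max element order = lcm(11,3) = 33
Cyclic? Yes (gcd=1)

|ℤ_11×ℤ_3| = 33, max element order = 33


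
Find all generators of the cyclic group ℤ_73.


g generates ℤ_n iff gcd(g,n) = 1
Prime factors of 73: 73
Generators are g ∈ {1,...,72} not divisible by any of these primes.
Generators: {1, 2, 3, 4, 5, 6, 7, 8, 9, 10, 11, 12, 13, 14, 15, 16, 17, 18, 19, 20, 21, 22, 23, 24, 25, 26, 27, 28, 29, 30, 31, 32, 33, 34, 35, 36, 37, 38, 39, 40, 41, 42, 43, 44, 45, 46, 47, 48, 49, 50, 51, 52, 53, 54, 55, 56, 57, 58, 59, 60, 61, 62, 63, 64, 65, 66, 67, 68, 69, 70, 71, 72}
Number of generators = φ(73) = 72

Generators of ℤ_73 = {1, 2, 3, 4, 5, 6, 7, 8, 9, 10, 11, 12, 13, 14, 15, 16, 17, 18, 19, 20, 21, 22, 23, 24, 25, 26, 27, 28, 29, 30, 31, 32, 33, 34, 35, 36, 37, 38, 39, 40, 41, 42, 43, 44, 45, 46, 47, 48, 49, 50, 51, 52, 53, 54, 55, 56, 57, 58, 59, 60, 61, 62, 63, 64, 65, 66, 67, 68, 69, 70, 71, 72}


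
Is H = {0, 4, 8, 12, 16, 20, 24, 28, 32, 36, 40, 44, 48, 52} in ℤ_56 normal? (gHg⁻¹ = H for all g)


H = {0, 4, 8, 12, 16, 20, 24, 28, 32, 36, 40, 44, 48, 52} in ℤ_56
ℤ_56 is abelian; every subgroup of an abelian group is normal

Yes, normal subgroup


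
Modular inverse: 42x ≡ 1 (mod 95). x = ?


Use the extended Euclidean algorithm to write 1 = 42·s + 95·t; then s mod 95 is the inverse.
Euclidean algorithm:
  42 = 0·95 + 42
  95 = 2·42 + 11
  42 = 3·11 + 9
  11 = 1·9 + 2
  9 = 4·2 + 1
  2 = 2·1 + 0
gcd(42,95) = 1
Back-substitution gives: 42·(43) + 95·(-19) = 1
So 42⁻¹ ≡ 43 ≡ 43 (mod 95)
Check: 42 × 43 = 1806 ≡ 1 (mod 95) ✓

42⁻¹ ≡ 43 (mod 95)


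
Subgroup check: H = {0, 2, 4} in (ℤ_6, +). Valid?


Subgroup test for H = {0, 2, 4} in (ℤ_6, +):
(1) 0 ∈ H? Yes
(2) Closure: for all a,b ∈ H, (a+b) mod 6 ∈ H? Yes
(3) Inverses: for all a ∈ H, -a mod 6 ∈ H? Yes

Yes, H is a subgroup of ℤ_6


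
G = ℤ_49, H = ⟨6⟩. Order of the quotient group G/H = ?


|⟨6⟩| = n / gcd(6, 49) = 49 / 1 = 49
H is normal (ℤ_49 is abelian).
|G/H| = |G| / |H| = 49 / 49 = 1

|G/H| = 1


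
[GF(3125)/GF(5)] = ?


GF(3125) = GF(5^5), so the extension degree is 5

[GF(3125)/GF(5)] = 5


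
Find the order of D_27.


|D_n| = 2n (n rotations and n reflections)
|D_27| = 2×27 = 54

|D_27| = 54


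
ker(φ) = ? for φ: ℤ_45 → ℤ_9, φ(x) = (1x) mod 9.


Kernel = preimage of identity
ker(φ) = {x ∈ ℤ_45 : 1x ≡ 0 (mod 9)}. Since 9 | 45, φ is well-defined. The kernel is the cyclic subgroup ⟨9⟩ of ℤ_45 (order 5), i.e. {0, 9, 18, 27, 36}

ker(φ) = {0, 9, 18, 27, 36}


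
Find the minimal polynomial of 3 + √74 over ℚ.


Let α = 3 + √74. Then α - 3 = √74, so (α - 3)² = 74, giving α² - 6α - 65 = 0. Degree 2 and α ∉ ℚ, so this is the minimal polynomial.

Minimal polynomial: x² - 6x - 65


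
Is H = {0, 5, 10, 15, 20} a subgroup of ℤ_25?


Subgroup test for H = {0, 5, 10, 15, 20} in (ℤ_25, +):
(1) 0 ∈ H? Yes
(2) Closure: for all a,b ∈ H, (a+b) mod 25 ∈ H? Yes
(3) Inverses: for all a ∈ H, -a mod 25 ∈ H? Yes

Yes, H is a subgroup of ℤ_25


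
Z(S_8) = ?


Z(G) = {g ∈ G | gx = xg for all x ∈ G}
S_n is non-abelian for n ≥ 3; Z(S_8) is trivial

Z(S_8) = {e}


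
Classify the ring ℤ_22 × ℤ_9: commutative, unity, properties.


Direct product ring; commutative with unity (1,1); but (1,0)·(0,1) = (0,0) gives zero divisors, so not an integral domain
Commutative: Yes
Integral domain: No
Has unity: Yes

ℤ_22 × ℤ_9: Commutative=Yes, Unity=Yes


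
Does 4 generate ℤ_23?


g generates ℤ_n iff gcd(g, n) = 1
gcd(4, 23) = 1
Since gcd = 1, 4 is a generator.

Yes, 4 generates ℤ_23


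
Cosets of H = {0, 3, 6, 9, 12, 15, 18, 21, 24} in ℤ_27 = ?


H = {0, 3, 6, 9, 12, 15, 18, 21, 24}, |H| = 9
Number of cosets = |G|/|H| = 27/9 = 3
0 + H = {0, 3, 6, 9, 12, 15, 18, 21, 24}
1 + H = {1, 4, 7, 10, 13, 16, 19, 22, 25}
2 + H = {2, 5, 8, 11, 14, 17, 20, 23, 26}

Cosets: 0+H={0,3,6,9,12,15,18,21,24}; 1+H={1,4,7,10,13,16,19,22,25}; 2+H={2,5,8,11,14,17,20,23,26}


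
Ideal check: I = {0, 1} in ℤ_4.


Check ideal conditions for I = {0, 1} in ℤ_4:
(1) I is an additive subgroup? No
(2) For r ∈ ℤ_4 and a ∈ I: r·a ∈ I? No  [counterexample: r=2, a=1, r·a mod 4 = 2 ∉ I]

No, I is not an ideal of ℤ_4


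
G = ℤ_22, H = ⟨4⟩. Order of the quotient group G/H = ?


|⟨4⟩| = n / gcd(4, 22) = 22 / 2 = 11
H is normal (ℤ_22 is abelian).
|G/H| = |G| / |H| = 22 / 11 = 2

|G/H| = 2


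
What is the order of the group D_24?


|D_n| = 2n (n rotations and n reflections)
|D_24| = 2×24 = 48

|D_24| = 48


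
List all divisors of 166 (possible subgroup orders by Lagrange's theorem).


Lagrange's theorem: |H| divides |G|
|G| = 166
Divisors of 166: 1, 2, 83, 166

Possible subgroup orders: {1, 2, 83, 166}


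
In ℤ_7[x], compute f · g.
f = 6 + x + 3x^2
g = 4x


Expand and collect like terms; reduce coefficients mod 7:
x^0: 6·0 = 0 ≡ 0 (mod 7)
x^1: 6·4 + 1·0 = 24 ≡ 3 (mod 7)
x^2: 1·4 + 3·0 = 4 ≡ 4 (mod 7)
x^3: 3·4 = 12 ≡ 5 (mod 7)
Result: 3x + 4x^2 + 5x^3

f · g = 3x + 4x^2 + 5x^3


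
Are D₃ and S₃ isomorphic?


Comparing D₃ and S₃:
Both are the unique non-abelian group of order 6

Yes, D₃ ≅ S₃


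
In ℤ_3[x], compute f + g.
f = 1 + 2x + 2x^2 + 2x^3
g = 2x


Add coefficients mod 3:
x^0: 1 + 0 = 1 (mod 3)
x^1: 2 + 2 = 1 (mod 3)
x^2: 2 + 0 = 2 (mod 3)
x^3: 2 + 0 = 2 (mod 3)
Result: 1 + x + 2x^2 + 2x^3

f + g = 1 + x + 2x^2 + 2x^3


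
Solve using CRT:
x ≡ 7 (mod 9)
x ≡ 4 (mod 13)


m₁ = 9, m₂ = 13, gcd = 1, so CRT applies. M = m₁·m₂ = 117
Let M₁ = M/m₁ = 13, M₂ = M/m₂ = 9
Find y₁ ≡ M₁⁻¹ (mod m₁): 13⁻¹ ≡ 7 (mod 9)
Find y₂ ≡ M₂⁻¹ (mod m₂): 9⁻¹ ≡ 3 (mod 13)
x = a₁·M₁·y₁ + a₂·M₂·y₂ = 7·13·7 + 4·9·3 = 745
Reduce mod 117: x ≡ 43
Check: 43 mod 9 = 7 ✓, 43 mod 13 = 4 ✓

x ≡ 43 (mod 117)


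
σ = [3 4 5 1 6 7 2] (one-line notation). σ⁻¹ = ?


To find σ⁻¹, swap domain and range:
σ(1) = 3 → σ⁻¹(3) = 1
σ(2) = 4 → σ⁻¹(4) = 2
σ(3) = 5 → σ⁻¹(5) = 3
σ(4) = 1 → σ⁻¹(1) = 4
σ(5) = 6 → σ⁻¹(6) = 5
σ(6) = 7 → σ⁻¹(7) = 6
σ(7) = 2 → σ⁻¹(2) = 7

σ⁻¹ = [4 7 1 2 3 5 6]


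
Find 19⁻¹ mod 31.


Use the extended Euclidean algorithm to write 1 = 19·s + 31·t; then s mod 31 is the inverse.
Euclidean algorithm:
  19 = 0·31 + 19
  31 = 1·19 + 12
  19 = 1·12 + 7
  12 = 1·7 + 5
  7 = 1·5 + 2
  5 = 2·2 + 1
  2 = 2·1 + 0
gcd(19,31) = 1
Back-substitution gives: 19·(-13) + 31·(8) = 1
So 19⁻¹ ≡ -13 ≡ 18 (mod 31)
Check: 19 × 18 = 342 ≡ 1 (mod 31) ✓

19⁻¹ ≡ 18 (mod 31)


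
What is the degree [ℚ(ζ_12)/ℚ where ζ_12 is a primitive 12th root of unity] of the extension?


[ℚ(ζ_n):ℚ] = deg Φ_n(x) = φ(n). Here φ(12) = 4

[ℚ(ζ_12)/ℚ where ζ_12 is a primitive 12th root of unity] = 4


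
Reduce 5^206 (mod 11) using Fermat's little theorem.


Fermat's little theorem: if p is prime and gcd(a,p)=1, then a^(p-1) ≡ 1 (mod p)
p = 11 is prime, gcd(5,11) = 1
Reduce exponent: 206 mod 10 = 6
So 5^206 ≡ 5^6 (mod 11)
5^6 mod 11 = 5

5^206 ≡ 5 (mod 11)


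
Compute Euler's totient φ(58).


Factor n: 58 = 2 × 29
φ(n) = n · ∏(1 - 1/p) over distinct primes p | n
φ(58) = 58 · (1 - 1/2) · (1 - 1/29) = 28

φ(58) = 28


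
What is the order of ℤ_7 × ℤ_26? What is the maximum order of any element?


|ℤ_7 × ℤ_26| = 7 × 26 = 182
Max element order = lcm(7,26) = 182
Cyclic? Yes (gcd=1)

|ℤ_7×ℤ_26| = 182, max element order = 182


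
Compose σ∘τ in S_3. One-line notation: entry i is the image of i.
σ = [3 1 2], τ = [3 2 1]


σ∘τ: apply τ first, then σ
1 →τ 3 →σ 2
2 →τ 2 →σ 1
3 →τ 1 →σ 3

σ∘τ = [2 1 3]


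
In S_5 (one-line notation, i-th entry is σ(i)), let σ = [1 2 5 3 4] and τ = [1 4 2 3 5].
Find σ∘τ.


σ∘τ: apply τ first, then σ
1 →τ 1 →σ 1
2 →τ 4 →σ 3
3 →τ 2 →σ 2
4 →τ 3 →σ 5
5 →τ 5 →σ 4

σ∘τ = [1 3 2 5 4]


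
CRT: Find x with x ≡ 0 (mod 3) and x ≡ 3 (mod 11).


m₁ = 3, m₂ = 11, gcd = 1, so CRT applies. M = m₁·m₂ = 33
Let M₁ = M/m₁ = 11, M₂ = M/m₂ = 3
Find y₁ ≡ M₁⁻¹ (mod m₁): 11⁻¹ ≡ 2 (mod 3)
Find y₂ ≡ M₂⁻¹ (mod m₂): 3⁻¹ ≡ 4 (mod 11)
x = a₁·M₁·y₁ + a₂·M₂·y₂ = 0·11·2 + 3·3·4 = 36
Reduce mod 33: x ≡ 3
Check: 3 mod 3 = 0 ✓, 3 mod 11 = 3 ✓

x ≡ 3 (mod 33)


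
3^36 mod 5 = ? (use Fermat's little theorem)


Fermat's little theorem: if p is prime and gcd(a,p)=1, then a^(p-1) ≡ 1 (mod p)
p = 5 is prime, gcd(3,5) = 1
Reduce exponent: 36 mod 4 = 0
So 3^36 ≡ 3^0 (mod 5)
3^0 = 1

3^36 ≡ 1 (mod 5)


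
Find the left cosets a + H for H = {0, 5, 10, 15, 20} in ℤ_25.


H = {0, 5, 10, 15, 20}, |H| = 5
Number of cosets = |G|/|H| = 25/5 = 5
0 + H = {0, 5, 10, 15, 20}
1 + H = {1, 6, 11, 16, 21}
2 + H = {2, 7, 12, 17, 22}
3 + H = {3, 8, 13, 18, 23}
4 + H = {4, 9, 14, 19, 24}

Cosets: 0+H={0,5,10,15,20}; 1+H={1,6,11,16,21}; 2+H={2,7,12,17,22}; 3+H={3,8,13,18,23}; 4+H={4,9,14,19,24}


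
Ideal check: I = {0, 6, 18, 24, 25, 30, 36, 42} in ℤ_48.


Check ideal conditions for I = {0, 6, 18, 24, 25, 30, 36, 42} in ℤ_48:
(1) I is an additive subgroup? No
(2) For r ∈ ℤ_48 and a ∈ I: r·a ∈ I? No  [counterexample: r=2, a=6, r·a mod 48 = 12 ∉ I]

No, I is not an ideal of ℤ_48


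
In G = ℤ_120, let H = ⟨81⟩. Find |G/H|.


|⟨81⟩| = n / gcd(81, 120) = 120 / 3 = 40
H is normal (ℤ_120 is abelian).
|G/H| = |G| / |H| = 120 / 40 = 3

|G/H| = 3


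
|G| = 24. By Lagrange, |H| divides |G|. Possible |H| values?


Lagrange's theorem: |H| divides |G|
|G| = 24
Divisors of 24: 1, 2, 3, 4, 6, 8, 12, 24

Possible subgroup orders: {1, 2, 3, 4, 6, 8, 12, 24}


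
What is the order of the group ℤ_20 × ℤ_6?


|A × B| = |A| · |B|
|ℤ_20 × ℤ_6| = 20 × 6 = 120

|ℤ_20 × ℤ_6| = 120


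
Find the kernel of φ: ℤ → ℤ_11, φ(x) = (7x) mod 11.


Kernel = preimage of identity
ker(φ) = {x ∈ ℤ : 7x ≡ 0 (mod 11)}. gcd(7,11) = 1, so 7x ≡ 0 (mod 11) ⟺ x ≡ 0 (mod 11/1 = 11). Hence ker(φ) = 11ℤ

ker(φ) = 11ℤ


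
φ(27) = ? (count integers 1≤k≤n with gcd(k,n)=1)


φ(n) = count of k ∈ {1,...,n} with gcd(k,n)=1
Coprimes to 27: {1, 2, 4, 5, 7, 8, 10, 11, 13, 14, 16, 17, 19, 20, 22, 23, 25, 26}
Count: 18

φ(27) = 18


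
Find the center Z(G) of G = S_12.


Z(G) = {g ∈ G | gx = xg for all x ∈ G}
S_n is non-abelian for n ≥ 3; Z(S_12) is trivial

Z(S_12) = {e}


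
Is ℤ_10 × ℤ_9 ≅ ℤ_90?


Comparing ℤ_10 × ℤ_9 and ℤ_90:
gcd(10,9) = 1, so ℤ_10 × ℤ_9 ≅ ℤ_90 (CRT)

Yes, ℤ_10 × ℤ_9 ≅ ℤ_90


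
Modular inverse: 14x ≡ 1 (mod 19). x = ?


Use the extended Euclidean algorithm to write 1 = 14·s + 19·t; then s mod 19 is the inverse.
Euclidean algorithm:
  14 = 0·19 + 14
  19 = 1·14 + 5
  14 = 2·5 + 4
  5 = 1·4 + 1
  4 = 4·1 + 0
gcd(14,19) = 1
Back-substitution gives: 14·(-4) + 19·(3) = 1
So 14⁻¹ ≡ -4 ≡ 15 (mod 19)
Check: 14 × 15 = 210 ≡ 1 (mod 19) ✓

14⁻¹ ≡ 15 (mod 19)


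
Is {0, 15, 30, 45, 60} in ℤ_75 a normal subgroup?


H = {0, 15, 30, 45, 60} in ℤ_75
ℤ_75 is abelian; every subgroup of an abelian group is normal

Yes, normal subgroup


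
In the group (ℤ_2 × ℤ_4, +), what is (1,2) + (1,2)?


Operation: componentwise addition mod (2, 4)
(1,2) + (1,2) = ((a₁+b₁) mod 2, (a₂+b₂) mod 4) with a = (1,2), b = (1,2)

(1,2) + (1,2) = (0,0)


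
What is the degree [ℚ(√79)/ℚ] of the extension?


√79 has minimal polynomial x² - 79 (irreducible over ℚ since 79 is squarefree)

[ℚ(√79)/ℚ] = 2


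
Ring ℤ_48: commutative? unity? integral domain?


ℤ_48 is a commutative ring with unity 1; 48 = 2×24 is composite, so 2·24 ≡ 0 gives zero divisors (not an integral domain)
Commutative: Yes
Integral domain: No
Has unity: Yes

ℤ_48: Commutative=Yes, Unity=Yes


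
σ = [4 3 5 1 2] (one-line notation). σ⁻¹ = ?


To find σ⁻¹, swap domain and range:
σ(1) = 4 → σ⁻¹(4) = 1
σ(2) = 3 → σ⁻¹(3) = 2
σ(3) = 5 → σ⁻¹(5) = 3
σ(4) = 1 → σ⁻¹(1) = 4
σ(5) = 2 → σ⁻¹(2) = 5

σ⁻¹ = [4 5 2 1 3]


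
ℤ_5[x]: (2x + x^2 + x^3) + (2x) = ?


Add coefficients mod 5:
x^0: 0 + 0 = 0 (mod 5)
x^1: 2 + 2 = 4 (mod 5)
x^2: 1 + 0 = 1 (mod 5)
x^3: 1 + 0 = 1 (mod 5)
Result: 4x + x^2 + x^3

f + g = 4x + x^2 + x^3


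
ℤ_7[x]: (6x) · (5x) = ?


Expand and collect like terms; reduce coefficients mod 7:
x^0: 0·0 = 0 ≡ 0 (mod 7)
x^1: 0·5 + 6·0 = 0 ≡ 0 (mod 7)
x^2: 6·5 = 30 ≡ 2 (mod 7)
Result: 2x^2

f · g = 2x^2


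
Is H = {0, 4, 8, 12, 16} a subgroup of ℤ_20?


Subgroup test for H = {0, 4, 8, 12, 16} in (ℤ_20, +):
(1) 0 ∈ H? Yes
(2) Closure: for all a,b ∈ H, (a+b) mod 20 ∈ H? Yes
(3) Inverses: for all a ∈ H, -a mod 20 ∈ H? Yes

Yes, H is a subgroup of ℤ_20


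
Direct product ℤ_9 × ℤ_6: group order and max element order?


|ℤ_9 × ℤ_6| = 9 × 6 = 54
Max element order = lcm(9,6) = 18
Cyclic? No (gcd=3)

|ℤ_9×ℤ_6| = 54, max element order = 18


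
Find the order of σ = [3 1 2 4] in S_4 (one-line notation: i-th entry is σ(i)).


Cycle decomposition: (1 3 2)
Cycle lengths: 3
Order = lcm(3) = 3

ord(σ) = 3


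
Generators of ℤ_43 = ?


g generates ℤ_n iff gcd(g,n) = 1
Prime factors of 43: 43
Generators are g ∈ {1,...,42} not divisible by any of these primes.
Generators: {1, 2, 3, 4, 5, 6, 7, 8, 9, 10, 11, 12, 13, 14, 15, 16, 17, 18, 19, 20, 21, 22, 23, 24, 25, 26, 27, 28, 29, 30, 31, 32, 33, 34, 35, 36, 37, 38, 39, 40, 41, 42}
Number of generators = φ(43) = 42

Generators of ℤ_43 = {1, 2, 3, 4, 5, 6, 7, 8, 9, 10, 11, 12, 13, 14, 15, 16, 17, 18, 19, 20, 21, 22, 23, 24, 25, 26, 27, 28, 29, 30, 31, 32, 33, 34, 35, 36, 37, 38, 39, 40, 41, 42}


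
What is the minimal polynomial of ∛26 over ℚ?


∛26 satisfies x³ - 26 = 0, irreducible over ℚ (no rational root; 26 is not a perfect cube)

Minimal polynomial: x³ - 26


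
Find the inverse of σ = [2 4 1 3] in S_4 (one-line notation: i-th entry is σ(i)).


To find σ⁻¹, swap domain and range:
σ(1) = 2 → σ⁻¹(2) = 1
σ(2) = 4 → σ⁻¹(4) = 2
σ(3) = 1 → σ⁻¹(1) = 3
σ(4) = 3 → σ⁻¹(3) = 4

σ⁻¹ = [3 1 4 2]


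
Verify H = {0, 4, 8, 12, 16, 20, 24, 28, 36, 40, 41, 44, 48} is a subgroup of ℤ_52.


Subgroup test for H = {0, 4, 8, 12, 16, 20, 24, 28, 36, 40, 41, 44, 48} in (ℤ_52, +):
(1) 0 ∈ H? Yes
(2) Closure: for all a,b ∈ H, (a+b) mod 52 ∈ H? No  [counterexample: 4 + 28 = 32 ∉ H]
(3) Inverses: for all a ∈ H, -a mod 52 ∈ H? No

No, H is not a subgroup of ℤ_52


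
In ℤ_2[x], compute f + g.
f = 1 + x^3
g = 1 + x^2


Add coefficients mod 2:
x^0: 1 + 1 = 0 (mod 2)
x^1: 0 + 0 = 0 (mod 2)
x^2: 0 + 1 = 1 (mod 2)
x^3: 1 + 0 = 1 (mod 2)
Result: x^2 + x^3

f + g = x^2 + x^3


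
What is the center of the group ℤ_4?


Z(G) = {g ∈ G | gx = xg for all x ∈ G}
ℤ_4 is abelian, so Z(G) = G

Z(ℤ_4) = ℤ_4


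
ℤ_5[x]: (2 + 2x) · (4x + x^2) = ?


Expand and collect like terms; reduce coefficients mod 5:
x^0: 2·0 = 0 ≡ 0 (mod 5)
x^1: 2·4 + 2·0 = 8 ≡ 3 (mod 5)
x^2: 2·1 + 2·4 = 10 ≡ 0 (mod 5)
x^3: 2·1 = 2 ≡ 2 (mod 5)
Result: 3x + 2x^3

f · g = 3x + 2x^3


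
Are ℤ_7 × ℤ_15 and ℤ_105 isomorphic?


Comparing ℤ_7 × ℤ_15 and ℤ_105:
gcd(7,15) = 1, so ℤ_7 × ℤ_15 ≅ ℤ_105 (CRT)

Yes, ℤ_7 × ℤ_15 ≅ ℤ_105


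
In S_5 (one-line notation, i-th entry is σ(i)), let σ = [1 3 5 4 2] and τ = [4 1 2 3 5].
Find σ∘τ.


σ∘τ: apply τ first, then σ
1 →τ 4 →σ 4
2 →τ 1 →σ 1
3 →τ 2 →σ 3
4 →τ 3 →σ 5
5 →τ 5 →σ 2

σ∘τ = [4 1 3 5 2]


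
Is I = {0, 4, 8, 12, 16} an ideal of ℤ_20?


Check ideal conditions for I = {0, 4, 8, 12, 16} in ℤ_20:
(1) I is an additive subgroup? Yes
(2) For r ∈ ℤ_20 and a ∈ I: r·a ∈ I? Yes

Yes, I is an ideal of ℤ_20
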